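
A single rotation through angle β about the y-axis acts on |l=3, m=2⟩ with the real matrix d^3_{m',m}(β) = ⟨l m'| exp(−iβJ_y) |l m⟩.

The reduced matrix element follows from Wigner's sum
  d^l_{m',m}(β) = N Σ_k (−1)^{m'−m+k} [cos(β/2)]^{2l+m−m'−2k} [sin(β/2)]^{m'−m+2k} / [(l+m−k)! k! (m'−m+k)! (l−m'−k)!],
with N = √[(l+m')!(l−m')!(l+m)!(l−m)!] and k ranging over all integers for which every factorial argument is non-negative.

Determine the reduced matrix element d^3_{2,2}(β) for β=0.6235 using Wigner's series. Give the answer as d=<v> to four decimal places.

d=0.3574

d^3_{2,2}(β=0.6235) via Wigner's sum:
c=cos(0.6235/2)=0.951798, s=sin(0.6235/2)=0.306725; N=√[120·1·120·1]=120.000000
Admissible k: 0..1 (factorial args all ≥0)
  k=0: (−1)^0·120.0000/(120)·0.9518^6·0.3067^0 = +0.743480
  k=1: (−1)^1·120.0000/(24)·0.9518^4·0.3067^2 = -0.386053
d^3_{2,2}(0.6235) = +0.743480 -0.386053 = +0.357427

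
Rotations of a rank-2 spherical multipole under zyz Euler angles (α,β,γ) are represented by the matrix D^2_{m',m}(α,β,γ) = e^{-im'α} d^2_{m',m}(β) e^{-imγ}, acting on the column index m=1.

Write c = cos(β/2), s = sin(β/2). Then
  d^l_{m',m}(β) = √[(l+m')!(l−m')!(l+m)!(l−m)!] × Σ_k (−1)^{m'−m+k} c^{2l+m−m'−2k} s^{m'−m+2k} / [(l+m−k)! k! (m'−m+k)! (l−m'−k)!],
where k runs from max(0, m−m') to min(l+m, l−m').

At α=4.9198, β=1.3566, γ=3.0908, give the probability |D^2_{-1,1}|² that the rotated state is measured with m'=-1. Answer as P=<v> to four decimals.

P=0.3148

First d^2_{-1,1}(β=1.3566), then the phase factors e^{-i(-1)α} and e^{-i(1)γ}:
Half-angle: c=0.778641, s=0.627470. N=√(1·6·6·1)=6.000000
Admissible k: 2..3 (factorial args all ≥0)
  k=2: (−1)^0·6.0000/(2)·0.7786^2·0.6275^2 = +0.716113
  k=3: (−1)^1·6.0000/(6)·0.7786^0·0.6275^4 = -0.155015
d^2_{-1,1}(1.3566) = +0.716113 -0.155015 = +0.561098
|D^2_{-1,1}|² = |d^2_{-1,1}(β)|² = (+0.561098)² = 0.314831 (the z-rotation phases have unit modulus)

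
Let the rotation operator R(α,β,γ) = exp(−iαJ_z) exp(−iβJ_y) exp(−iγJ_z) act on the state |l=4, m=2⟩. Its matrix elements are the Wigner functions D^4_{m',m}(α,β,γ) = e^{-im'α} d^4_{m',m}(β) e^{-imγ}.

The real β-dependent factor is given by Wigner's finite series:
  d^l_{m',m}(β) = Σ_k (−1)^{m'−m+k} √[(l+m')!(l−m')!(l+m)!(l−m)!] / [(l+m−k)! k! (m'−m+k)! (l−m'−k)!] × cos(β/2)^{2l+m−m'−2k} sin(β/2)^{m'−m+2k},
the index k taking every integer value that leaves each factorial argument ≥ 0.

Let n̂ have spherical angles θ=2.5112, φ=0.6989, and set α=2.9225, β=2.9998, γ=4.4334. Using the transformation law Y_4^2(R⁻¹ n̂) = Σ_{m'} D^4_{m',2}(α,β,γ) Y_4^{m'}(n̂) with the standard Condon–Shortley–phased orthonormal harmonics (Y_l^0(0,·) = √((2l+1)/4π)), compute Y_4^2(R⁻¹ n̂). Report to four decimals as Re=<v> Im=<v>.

Need the full column D^4_{m',2} for m'=−4..4 at α=2.9225, β=2.9998, γ=4.4334.
cos(β/2)=0.070837, sin(β/2)=0.997488
d^4_{-4,2}: single k=6 term ⇒ +0.026154;  D = -0.024840+0.008187i
d^4_{-3,2}: k∈[5..6] ⇒ +0.003940 -0.260422 = -0.256482;  D = -0.255218+0.025427i
d^4_{-2,2}: k∈[4..6] ⇒ +0.000374 -0.059313 +0.980079 = +0.921140;  D = -0.914539-0.110082i
d^4_{-1,2}: k∈[3..5] ⇒ +0.000025 -0.007446 +0.295291 = +0.287870;  D = +0.271497+0.095698i
d^4_{0,2}: k∈[2..4] ⇒ +0.000001 -0.000631 +0.046891 = +0.046261;  D = -0.039245-0.024494i
d^4_{1,2}: k∈[1..3] ⇒ +0.000000 -0.000038 +0.004964 = +0.004926;  D = +0.003512+0.003454i
d^4_{2,2}: k∈[0..2] ⇒ +0.000000 -0.000002 +0.000374 = +0.000372;  D = -0.000202-0.000313i
d^4_{3,2}: k∈[0..1] ⇒ -0.000000 +0.000020 = +0.000020;  D = +0.000007+0.000019i
d^4_{4,2}: single k=0 term ⇒ +0.000001;  D = -0.000000-0.000001i
Y_4^{m'}(θ=2.5112,φ=0.6989) and Σ D·Y over m':
  (-0.0248+0.0082i)·(-0.0503-0.0181i)  (-0.2552+0.0254i)·(+0.1040+0.1791i)  (-0.9145-0.1101i)·(+0.0714-0.4085i)  (+0.2715+0.0957i)·(-0.2704+0.2272i)  (-0.0392-0.0245i)·(-0.1770+0.0000i)  (+0.0035+0.0035i)·(+0.2704+0.2272i)  (-0.0002-0.0003i)·(+0.0714+0.4085i)  (+0.0000+0.0000i)·(-0.1040+0.1791i)  (-0.0000-0.0000i)·(-0.0503+0.0181i)
Y_4^2(R⁻¹ n̂) = -0.227869+0.364485i

Re=-0.2279 Im=0.3645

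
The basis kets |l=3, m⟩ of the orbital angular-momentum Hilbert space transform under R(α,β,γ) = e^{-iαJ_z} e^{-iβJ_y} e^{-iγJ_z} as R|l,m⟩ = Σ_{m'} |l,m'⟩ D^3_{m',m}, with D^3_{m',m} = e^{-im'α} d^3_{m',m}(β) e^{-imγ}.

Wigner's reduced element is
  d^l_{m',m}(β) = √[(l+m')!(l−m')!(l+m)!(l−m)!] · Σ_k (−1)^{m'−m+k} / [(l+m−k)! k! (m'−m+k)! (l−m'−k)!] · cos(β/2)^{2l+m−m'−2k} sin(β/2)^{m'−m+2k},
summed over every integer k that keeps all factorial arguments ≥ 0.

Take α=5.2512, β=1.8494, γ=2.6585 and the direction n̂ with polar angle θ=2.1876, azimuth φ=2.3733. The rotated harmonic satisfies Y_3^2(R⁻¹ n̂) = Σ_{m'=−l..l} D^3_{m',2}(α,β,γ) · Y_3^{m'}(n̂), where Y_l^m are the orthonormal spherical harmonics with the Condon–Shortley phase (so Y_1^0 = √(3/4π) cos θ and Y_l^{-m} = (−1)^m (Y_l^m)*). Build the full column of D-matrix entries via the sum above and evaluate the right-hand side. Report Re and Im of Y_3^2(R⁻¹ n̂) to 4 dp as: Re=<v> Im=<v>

Need the full column D^3_{m',2} for m'=−3..3 at α=5.2512, β=1.8494, γ=2.6585.
cos(β/2)=0.602074, sin(β/2)=0.798440
d^3_{-3,2}: single k=5 term ⇒ +0.478561;  D = -0.253789-0.405724i
d^3_{-2,2}: k∈[4..5] ⇒ +0.736613 -0.259092 = +0.477521;  D = +0.217544-0.425090i
d^3_{-1,2}: k∈[3..4] ⇒ +0.702598 -0.617820 = +0.084778;  D = +0.084595-0.005574i
d^3_{0,2}: k∈[2..3] ⇒ +0.458823 -0.806919 = -0.348096;  D = -0.197873-0.286387i
d^3_{1,2}: k∈[1..2] ⇒ +0.199753 -0.702598 = -0.502846;  D = +0.208421-0.457618i
d^3_{2,2}: k∈[0..1] ⇒ +0.047632 -0.418846 = -0.371214;  D = +0.368912-0.041281i
d^3_{3,2}: single k=0 term ⇒ -0.154728;  D = +0.093670+0.123153i
Y_3^{m'}(θ=2.1876,φ=2.3733) and Σ D·Y over m':
  (-0.2538-0.4057i)·(+0.1517-0.1681i)  (+0.2175-0.4251i)·(-0.0135-0.3931i)  (+0.0846-0.0056i)·(-0.1276-0.1233i)  (-0.1979-0.2864i)·(+0.2865+0.0000i)  (+0.2084-0.4576i)·(+0.1276-0.1233i)  (+0.3689-0.0413i)·(-0.0135+0.3931i)  (+0.0937+0.1232i)·(-0.1517-0.1681i)
Y_3^2(R⁻¹ n̂) = -0.356990-0.163359i

Re=-0.3570 Im=-0.1634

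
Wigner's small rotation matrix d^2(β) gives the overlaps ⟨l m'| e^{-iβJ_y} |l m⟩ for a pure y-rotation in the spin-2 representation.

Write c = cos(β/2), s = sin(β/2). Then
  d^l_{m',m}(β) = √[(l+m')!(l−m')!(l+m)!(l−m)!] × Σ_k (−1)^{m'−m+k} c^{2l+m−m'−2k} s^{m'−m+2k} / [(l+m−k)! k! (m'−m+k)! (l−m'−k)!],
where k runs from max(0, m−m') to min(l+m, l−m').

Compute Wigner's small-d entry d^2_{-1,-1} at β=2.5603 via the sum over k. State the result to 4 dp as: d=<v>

d^2_{-1,-1}(β=2.5603) via Wigner's sum:
Half-angle: c=0.286572, s=0.958059. N=√(1·6·1·6)=6.000000
k∈{0,1} keeps every argument non-negative
  k=0: (−1)^0·6.0000/(6)·0.2866^4·0.9581^0 = +0.006744
  k=1: (−1)^1·6.0000/(2)·0.2866^2·0.9581^2 = -0.226137
d^2_{-1,-1}(2.5603) = +0.006744 -0.226137 = -0.219393

d=-0.2194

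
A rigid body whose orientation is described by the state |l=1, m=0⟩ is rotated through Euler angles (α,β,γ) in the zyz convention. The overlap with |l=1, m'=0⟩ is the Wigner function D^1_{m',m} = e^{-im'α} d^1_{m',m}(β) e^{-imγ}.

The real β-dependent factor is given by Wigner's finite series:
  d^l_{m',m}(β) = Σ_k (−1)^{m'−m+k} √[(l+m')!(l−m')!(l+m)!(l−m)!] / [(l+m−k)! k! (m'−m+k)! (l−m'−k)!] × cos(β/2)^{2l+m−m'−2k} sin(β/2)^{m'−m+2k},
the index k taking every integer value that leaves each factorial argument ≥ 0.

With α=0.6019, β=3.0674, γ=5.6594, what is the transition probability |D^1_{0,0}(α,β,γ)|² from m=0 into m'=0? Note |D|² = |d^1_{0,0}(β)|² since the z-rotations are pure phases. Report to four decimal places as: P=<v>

P=0.9945

First d^1_{0,0}(β=3.0674), then the phase factors e^{-i(0)α} and e^{-i(0)γ}:
Half-angle: c=0.037088, s=0.999312. N=√(1·1·1·1)=1.000000
The bounds max(0,m−m')=0 and min(l+m,l−m')=1 give 2 terms
  k=0: (−1)^0·1.0000/(1)·0.0371^2·0.9993^0 = +0.001376
  k=1: (−1)^1·1.0000/(1)·0.0371^0·0.9993^2 = -0.998624
d^1_{0,0}(3.0674) = +0.001376 -0.998624 = -0.997249
|D^1_{0,0}|² = |d^1_{0,0}(β)|² = (-0.997249)² = 0.994506 (the z-rotation phases have unit modulus)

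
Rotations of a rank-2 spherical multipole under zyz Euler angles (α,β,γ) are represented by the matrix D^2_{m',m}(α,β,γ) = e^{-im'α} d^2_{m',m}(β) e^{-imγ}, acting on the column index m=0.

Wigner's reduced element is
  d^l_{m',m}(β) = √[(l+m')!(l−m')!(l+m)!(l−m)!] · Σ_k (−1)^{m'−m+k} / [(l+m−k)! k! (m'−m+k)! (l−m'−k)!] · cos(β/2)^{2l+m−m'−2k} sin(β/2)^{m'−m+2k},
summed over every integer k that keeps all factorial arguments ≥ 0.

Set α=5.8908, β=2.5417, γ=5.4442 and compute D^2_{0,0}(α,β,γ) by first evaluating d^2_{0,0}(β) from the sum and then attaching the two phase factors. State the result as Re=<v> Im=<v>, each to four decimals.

Re=0.5219 Im=0.0000

D^2_{0,0}(5.8908,2.5417,5.4442) = e^{-i·0·5.8908}·d^2_{0,0}(2.5417)·e^{-i·0·5.4442}. Compute d first:
Half-angle: c=0.295469, s=0.955352. N=√(2·2·2·2)=4.000000
The bounds max(0,m−m')=0 and min(l+m,l−m')=2 give 3 terms
  k=0: (−1)^0·4.0000/(4)·0.2955^4·0.9554^0 = +0.007622
  k=1: (−1)^1·4.0000/(1)·0.2955^2·0.9554^2 = -0.318721
  k=2: (−1)^2·4.0000/(4)·0.2955^0·0.9554^4 = +0.833018
d^2_{0,0}(2.5417) = +0.007622 -0.318721 +0.833018 = +0.521918
Attach z-rotation phases: D = e^{-i(0)(5.8908)}·(+0.521918)·e^{-i(0)(5.4442)} = +0.521918+0.000000i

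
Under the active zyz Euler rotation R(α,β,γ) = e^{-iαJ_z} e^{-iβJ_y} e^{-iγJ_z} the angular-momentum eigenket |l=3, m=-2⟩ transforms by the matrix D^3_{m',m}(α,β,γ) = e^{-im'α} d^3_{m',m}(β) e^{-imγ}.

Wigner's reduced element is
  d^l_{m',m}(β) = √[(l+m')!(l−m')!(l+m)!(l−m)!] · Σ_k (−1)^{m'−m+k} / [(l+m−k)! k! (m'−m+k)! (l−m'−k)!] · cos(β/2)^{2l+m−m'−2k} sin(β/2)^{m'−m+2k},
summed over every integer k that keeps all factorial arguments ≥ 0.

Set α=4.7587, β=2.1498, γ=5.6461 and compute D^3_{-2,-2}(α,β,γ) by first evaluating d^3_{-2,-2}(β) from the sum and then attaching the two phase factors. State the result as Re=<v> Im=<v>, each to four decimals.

First d^3_{-2,-2}(β=2.1498), then the phase factors e^{-i(-2)α} and e^{-i(-2)γ}:
With c≡cos(β/2)=0.475820 and s≡sin(β/2)=0.879543, N=[1·120·1·120]^{1/2}=120.000000
The bounds max(0,m−m')=0 and min(l+m,l−m')=1 give 2 terms
  k=0: (−1)^0·120.0000/(120)·0.4758^6·0.8795^0 = +0.011605
  k=1: (−1)^1·120.0000/(24)·0.4758^4·0.8795^2 = -0.198269
d^3_{-2,-2}(2.1498) = +0.011605 -0.198269 = -0.186664
Phases: e^{-i·(-2)·4.7587}=-0.995714-0.092490i, e^{-i·(-2)·5.6461}=+0.292295-0.956328i ⇒ D=+0.070838-0.172700i

Re=0.0708 Im=-0.1727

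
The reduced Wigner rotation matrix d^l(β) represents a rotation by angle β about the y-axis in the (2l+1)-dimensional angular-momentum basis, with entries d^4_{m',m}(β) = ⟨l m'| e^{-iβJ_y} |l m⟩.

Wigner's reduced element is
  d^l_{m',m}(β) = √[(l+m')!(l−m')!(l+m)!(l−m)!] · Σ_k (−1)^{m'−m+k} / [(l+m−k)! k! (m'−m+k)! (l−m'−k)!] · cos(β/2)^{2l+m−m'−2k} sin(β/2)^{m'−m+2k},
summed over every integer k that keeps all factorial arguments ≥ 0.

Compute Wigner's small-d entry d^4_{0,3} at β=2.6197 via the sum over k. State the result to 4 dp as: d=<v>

d=-0.1588

d^4_{0,3}(β=2.6197) via Wigner's sum:
c=cos(2.6197/2)=0.257995, s=sin(2.6197/2)=0.966146; N=√[24·24·5040·1]=1703.830978
k: max(0,(3)−(0))=3 … min(4+(3),4−(0))=4
  k=3: (−1)^0·1703.8310/(144)·0.2580^5·0.9661^3 = +0.012197
  k=4: (−1)^1·1703.8310/(144)·0.2580^3·0.9661^5 = -0.171046
d^4_{0,3}(2.6197) = +0.012197 -0.171046 = -0.158849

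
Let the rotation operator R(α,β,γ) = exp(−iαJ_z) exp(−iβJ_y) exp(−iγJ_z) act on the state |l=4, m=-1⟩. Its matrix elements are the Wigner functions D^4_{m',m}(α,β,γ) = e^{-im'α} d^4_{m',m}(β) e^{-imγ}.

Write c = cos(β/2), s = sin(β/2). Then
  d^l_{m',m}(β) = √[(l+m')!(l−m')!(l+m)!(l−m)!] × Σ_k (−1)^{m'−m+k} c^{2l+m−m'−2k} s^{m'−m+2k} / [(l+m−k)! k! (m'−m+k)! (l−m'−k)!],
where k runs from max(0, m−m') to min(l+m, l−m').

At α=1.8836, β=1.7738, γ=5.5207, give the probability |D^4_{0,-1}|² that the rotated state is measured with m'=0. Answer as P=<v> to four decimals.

D^4_{0,-1}(1.8836,1.7738,5.5207) = e^{-i·0·1.8836}·d^4_{0,-1}(1.7738)·e^{-i·-1·5.5207}. Compute d first:
c=cos(1.7738/2)=0.631818, s=sin(1.7738/2)=0.775117; N=√[24·24·6·120]=643.987578
Admissible k: 0..3 (factorial args all ≥0)
  k=0: (−1)^1·643.9876/(144)·0.6318^7·0.7751^1 = -0.139324
  k=1: (−1)^2·643.9876/(24)·0.6318^5·0.7751^3 = +1.258136
  k=2: (−1)^3·643.9876/(24)·0.6318^3·0.7751^5 = -1.893555
  k=3: (−1)^4·643.9876/(144)·0.6318^1·0.7751^7 = +0.474982
d^4_{0,-1}(1.7738) = -0.139324 +1.258136 -1.893555 +0.474982 = -0.299761
|D^4_{0,-1}|² = |d^4_{0,-1}(β)|² = (-0.299761)² = 0.089857 (the z-rotation phases have unit modulus)

P=0.0899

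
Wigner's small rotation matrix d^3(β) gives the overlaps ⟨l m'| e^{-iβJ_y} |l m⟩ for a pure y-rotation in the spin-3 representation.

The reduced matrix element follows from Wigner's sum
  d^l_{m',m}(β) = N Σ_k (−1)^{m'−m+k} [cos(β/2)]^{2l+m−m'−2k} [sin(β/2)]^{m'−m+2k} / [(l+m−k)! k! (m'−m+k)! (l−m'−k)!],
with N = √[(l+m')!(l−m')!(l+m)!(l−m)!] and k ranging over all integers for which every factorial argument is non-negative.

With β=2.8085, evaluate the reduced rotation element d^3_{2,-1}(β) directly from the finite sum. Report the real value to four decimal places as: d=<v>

d=0.4613

d^3_{2,-1}(β=2.8085) via Wigner's sum:
With c≡cos(β/2)=0.165777 and s≡sin(β/2)=0.986163, N=[120·1·2·24]^{1/2}=75.894664
k∈{0,1} keeps every argument non-negative
  k=0: (−1)^3·75.8947/(12)·0.1658^3·0.9862^3 = -0.027635
  k=1: (−1)^4·75.8947/(24)·0.1658^1·0.9862^5 = +0.488956
d^3_{2,-1}(2.8085) = -0.027635 +0.488956 = +0.461321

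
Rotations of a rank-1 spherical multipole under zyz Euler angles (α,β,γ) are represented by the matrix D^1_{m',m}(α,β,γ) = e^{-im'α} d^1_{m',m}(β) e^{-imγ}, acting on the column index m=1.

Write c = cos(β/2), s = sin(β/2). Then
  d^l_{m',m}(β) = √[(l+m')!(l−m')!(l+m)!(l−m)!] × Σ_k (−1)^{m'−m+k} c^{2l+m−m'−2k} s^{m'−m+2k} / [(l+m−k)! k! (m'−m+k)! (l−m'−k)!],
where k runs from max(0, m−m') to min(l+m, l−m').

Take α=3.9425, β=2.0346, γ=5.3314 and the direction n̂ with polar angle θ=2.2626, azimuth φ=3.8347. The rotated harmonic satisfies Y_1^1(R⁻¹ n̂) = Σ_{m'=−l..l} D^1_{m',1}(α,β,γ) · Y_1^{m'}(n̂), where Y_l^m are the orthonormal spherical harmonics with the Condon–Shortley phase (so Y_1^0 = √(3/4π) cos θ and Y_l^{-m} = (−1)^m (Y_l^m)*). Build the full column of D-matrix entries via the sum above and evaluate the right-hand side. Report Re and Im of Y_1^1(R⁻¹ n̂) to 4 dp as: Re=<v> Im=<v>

Re=-0.0690 Im=-0.0476

Need the full column D^1_{m',1} for m'=−1..1 at α=3.9425, β=2.0346, γ=5.3314.
cos(β/2)=0.525665, sin(β/2)=0.850692
d^1_{-1,1}: single k=2 term ⇒ +0.723677;  D = +0.130909-0.711738i
d^1_{0,1}: single k=1 term ⇒ +0.632406;  D = +0.366941+0.515065i
d^1_{1,1}: single k=0 term ⇒ +0.276323;  D = -0.273184-0.041533i
Y_1^{m'}(θ=2.2626,φ=3.8347) and Σ D·Y over m':
  (+0.1309-0.7117i)·(-0.2047+0.1700i)  (+0.3669+0.5151i)·(-0.3117+0.0000i)  (-0.2732-0.0415i)·(+0.2047+0.1700i)
Y_1^1(R⁻¹ n̂) = -0.069027-0.047555i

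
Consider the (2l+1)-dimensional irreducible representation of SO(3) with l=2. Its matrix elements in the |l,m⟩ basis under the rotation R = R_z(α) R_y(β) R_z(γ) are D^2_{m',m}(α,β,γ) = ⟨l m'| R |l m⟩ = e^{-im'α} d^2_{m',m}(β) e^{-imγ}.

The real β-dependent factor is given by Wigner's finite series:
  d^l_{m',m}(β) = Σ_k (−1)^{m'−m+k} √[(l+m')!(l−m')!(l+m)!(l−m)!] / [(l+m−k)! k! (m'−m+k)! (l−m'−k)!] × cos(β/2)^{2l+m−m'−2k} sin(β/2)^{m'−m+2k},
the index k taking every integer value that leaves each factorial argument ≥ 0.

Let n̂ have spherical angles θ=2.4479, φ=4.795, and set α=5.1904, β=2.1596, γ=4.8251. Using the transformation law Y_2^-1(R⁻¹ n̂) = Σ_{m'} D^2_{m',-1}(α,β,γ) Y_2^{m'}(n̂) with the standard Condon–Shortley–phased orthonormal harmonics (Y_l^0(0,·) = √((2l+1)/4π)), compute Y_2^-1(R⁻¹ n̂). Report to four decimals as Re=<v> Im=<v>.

Need the full column D^2_{m',-1} for m'=−2..2 at α=5.1904, β=2.1596, γ=4.8251.
cos(β/2)=0.471505, sin(β/2)=0.881864
d^2_{-2,-1}: single k=1 term ⇒ +0.184880;  D = -0.162064+0.088971i
d^2_{-1,-1}: k∈[0..1] ⇒ +0.049425 -0.518676 = -0.469251;  D = +0.389731+0.261355i
d^2_{0,-1}: k∈[0..1] ⇒ -0.226431 +0.792074 = +0.565643;  D = +0.063619-0.562054i
d^2_{1,-1}: k∈[0..1] ⇒ +0.518676 -0.604791 = -0.086115;  D = -0.080433+0.030763i
d^2_{2,-1}: single k=0 term ⇒ -0.646726;  D = -0.483007-0.430069i
Y_2^{m'}(θ=2.4479,φ=4.795) and Σ D·Y over m':
  (-0.1621+0.0890i)·(-0.1558+0.0260i)  (+0.3897+0.2614i)·(-0.0313-0.3785i)  (+0.0636-0.5621i)·(+0.2440+0.0000i)  (-0.0804+0.0308i)·(+0.0313-0.3785i)  (-0.4830-0.4301i)·(-0.1558-0.0260i)
Y_2^-1(R⁻¹ n̂) = +0.198350-0.199960i

Re=0.1984 Im=-0.2000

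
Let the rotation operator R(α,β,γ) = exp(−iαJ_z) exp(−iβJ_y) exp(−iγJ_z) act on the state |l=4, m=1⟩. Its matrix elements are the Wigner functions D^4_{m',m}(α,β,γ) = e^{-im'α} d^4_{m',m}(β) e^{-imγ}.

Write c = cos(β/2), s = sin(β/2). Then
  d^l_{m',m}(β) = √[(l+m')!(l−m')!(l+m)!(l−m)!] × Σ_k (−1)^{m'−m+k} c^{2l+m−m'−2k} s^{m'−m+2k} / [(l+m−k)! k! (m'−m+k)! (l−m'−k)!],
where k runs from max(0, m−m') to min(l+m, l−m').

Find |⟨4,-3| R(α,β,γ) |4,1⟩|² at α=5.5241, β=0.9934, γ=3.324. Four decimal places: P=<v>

P=0.1127

First d^4_{-3,1}(β=0.9934), then the phase factors e^{-i(-3)α} and e^{-i(1)γ}:
c=cos(0.9934/2)=0.879160, s=sin(0.9934/2)=0.476527; N=√[1·5040·120·6]=1904.940944
k: max(0,(1)−(-3))=4 … min(4+(1),4−(-3))=5
  k=4: (−1)^0·1904.9409/(144)·0.8792^4·0.4765^4 = +0.407512
  k=5: (−1)^1·1904.9409/(240)·0.8792^2·0.4765^6 = -0.071834
d^4_{-3,1}(0.9934) = +0.407512 -0.071834 = +0.335678
|D^4_{-3,1}|² = |d^4_{-3,1}(β)|² = (+0.335678)² = 0.112680 (the z-rotation phases have unit modulus)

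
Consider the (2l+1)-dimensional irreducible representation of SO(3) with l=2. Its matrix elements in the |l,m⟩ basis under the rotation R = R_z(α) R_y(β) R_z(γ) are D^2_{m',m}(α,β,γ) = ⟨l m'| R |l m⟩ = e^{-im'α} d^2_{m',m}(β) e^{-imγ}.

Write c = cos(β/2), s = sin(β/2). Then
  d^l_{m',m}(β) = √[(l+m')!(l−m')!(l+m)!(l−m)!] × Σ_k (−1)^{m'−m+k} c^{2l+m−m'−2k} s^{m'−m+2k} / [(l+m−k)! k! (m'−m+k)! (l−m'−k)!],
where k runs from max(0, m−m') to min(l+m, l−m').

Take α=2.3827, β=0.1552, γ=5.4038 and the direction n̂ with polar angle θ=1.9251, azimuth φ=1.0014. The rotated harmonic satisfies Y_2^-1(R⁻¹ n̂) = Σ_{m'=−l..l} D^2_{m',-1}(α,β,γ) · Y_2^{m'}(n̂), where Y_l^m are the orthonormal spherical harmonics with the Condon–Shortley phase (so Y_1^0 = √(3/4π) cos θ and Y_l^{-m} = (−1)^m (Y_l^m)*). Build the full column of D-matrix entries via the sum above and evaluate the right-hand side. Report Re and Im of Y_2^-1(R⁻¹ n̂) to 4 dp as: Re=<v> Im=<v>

Re=-0.2084 Im=-0.1003

Need the full column D^2_{m',-1} for m'=−2..2 at α=2.3827, β=0.1552, γ=5.4038.
cos(β/2)=0.996991, sin(β/2)=0.077522
d^2_{-2,-1}: single k=1 term ⇒ +0.153649;  D = -0.113006-0.104104i
d^2_{-1,-1}: k∈[0..1] ⇒ +0.988017 -0.017921 = +0.970096;  D = +0.065414+0.967888i
d^2_{0,-1}: k∈[0..1] ⇒ -0.188181 +0.001138 = -0.187043;  D = -0.119263+0.144088i
d^2_{1,-1}: k∈[0..1] ⇒ +0.017921 -0.000036 = +0.017885;  D = -0.017755+0.002150i
d^2_{2,-1}: single k=0 term ⇒ -0.000929;  D = -0.000746-0.000554i
Y_2^{m'}(θ=1.9251,φ=1.0014) and Σ D·Y over m':
  (-0.1130-0.1041i)·(-0.1423-0.3086i)  (+0.0654+0.9679i)·(-0.1355+0.2117i)  (-0.1193+0.1441i)·(-0.2015+0.0000i)  (-0.0178+0.0021i)·(+0.1355+0.2117i)  (-0.0007-0.0006i)·(-0.1423+0.3086i)
Y_2^-1(R⁻¹ n̂) = -0.208383-0.100297i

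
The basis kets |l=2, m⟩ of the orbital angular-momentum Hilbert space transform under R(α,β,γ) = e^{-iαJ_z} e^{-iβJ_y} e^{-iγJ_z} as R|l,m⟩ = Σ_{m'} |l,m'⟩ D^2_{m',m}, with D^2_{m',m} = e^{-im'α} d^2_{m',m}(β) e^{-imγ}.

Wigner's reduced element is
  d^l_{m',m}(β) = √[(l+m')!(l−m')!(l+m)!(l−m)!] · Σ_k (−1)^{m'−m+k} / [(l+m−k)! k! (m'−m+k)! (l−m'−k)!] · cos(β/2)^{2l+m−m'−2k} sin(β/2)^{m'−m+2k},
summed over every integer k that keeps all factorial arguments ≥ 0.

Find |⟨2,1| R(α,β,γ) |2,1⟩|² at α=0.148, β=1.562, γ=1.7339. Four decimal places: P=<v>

P=0.2455

Split into d^2_{1,1}(β=1.562) × two z-phases.
c=cos(1.562/2)=0.710210, s=sin(1.562/2)=0.703990; N=√[6·1·6·1]=6.000000
The bounds max(0,m−m')=0 and min(l+m,l−m')=1 give 2 terms
  k=0: (−1)^0·6.0000/(6)·0.7102^4·0.7040^0 = +0.254417
  k=1: (−1)^1·6.0000/(2)·0.7102^2·0.7040^2 = -0.749942
d^2_{1,1}(1.562) = +0.254417 -0.749942 = -0.495525
|D^2_{1,1}|² = |d^2_{1,1}(β)|² = (-0.495525)² = 0.245545 (the z-rotation phases have unit modulus)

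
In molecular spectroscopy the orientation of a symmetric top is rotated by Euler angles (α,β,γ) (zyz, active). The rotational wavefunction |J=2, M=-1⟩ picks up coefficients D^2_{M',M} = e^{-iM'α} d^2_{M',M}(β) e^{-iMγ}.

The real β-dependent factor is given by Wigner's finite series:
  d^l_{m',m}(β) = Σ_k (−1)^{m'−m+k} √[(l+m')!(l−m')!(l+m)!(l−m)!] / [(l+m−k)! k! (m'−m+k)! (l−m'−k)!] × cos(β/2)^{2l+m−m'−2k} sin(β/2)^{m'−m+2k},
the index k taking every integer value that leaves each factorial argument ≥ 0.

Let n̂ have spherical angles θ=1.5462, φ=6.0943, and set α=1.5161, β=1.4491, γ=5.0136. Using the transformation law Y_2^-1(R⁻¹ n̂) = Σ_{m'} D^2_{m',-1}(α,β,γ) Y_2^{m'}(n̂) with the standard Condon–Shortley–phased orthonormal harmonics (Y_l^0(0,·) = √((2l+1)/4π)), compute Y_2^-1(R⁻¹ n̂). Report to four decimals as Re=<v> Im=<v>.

Re=-0.0936 Im=-0.0334

Need the full column D^2_{m',-1} for m'=−2..2 at α=1.5161, β=1.4491, γ=5.0136.
cos(β/2)=0.748798, sin(β/2)=0.662799
d^2_{-2,-1}: single k=1 term ⇒ +0.556551;  D = -0.106103+0.546344i
d^2_{-1,-1}: k∈[0..1] ⇒ +0.314382 -0.738947 = -0.424565;  D = -0.411730-0.103605i
d^2_{0,-1}: k∈[0..1] ⇒ -0.681633 +0.534054 = -0.147580;  D = -0.043783+0.140935i
d^2_{1,-1}: k∈[0..1] ⇒ +0.738947 -0.192986 = +0.545961;  D = -0.511746-0.190235i
d^2_{2,-1}: single k=0 term ⇒ -0.436053;  D = +0.174056-0.399808i
Y_2^{m'}(θ=1.5462,φ=6.0943) and Σ D·Y over m':
  (-0.1061+0.5463i)·(+0.3588+0.1424i)  (-0.4117-0.1036i)·(+0.0187+0.0036i)  (-0.0438+0.1409i)·(-0.3148+0.0000i)  (-0.5117-0.1902i)·(-0.0187+0.0036i)  (+0.1741-0.3998i)·(+0.3588-0.1424i)
Y_2^-1(R⁻¹ n̂) = -0.093643-0.033359i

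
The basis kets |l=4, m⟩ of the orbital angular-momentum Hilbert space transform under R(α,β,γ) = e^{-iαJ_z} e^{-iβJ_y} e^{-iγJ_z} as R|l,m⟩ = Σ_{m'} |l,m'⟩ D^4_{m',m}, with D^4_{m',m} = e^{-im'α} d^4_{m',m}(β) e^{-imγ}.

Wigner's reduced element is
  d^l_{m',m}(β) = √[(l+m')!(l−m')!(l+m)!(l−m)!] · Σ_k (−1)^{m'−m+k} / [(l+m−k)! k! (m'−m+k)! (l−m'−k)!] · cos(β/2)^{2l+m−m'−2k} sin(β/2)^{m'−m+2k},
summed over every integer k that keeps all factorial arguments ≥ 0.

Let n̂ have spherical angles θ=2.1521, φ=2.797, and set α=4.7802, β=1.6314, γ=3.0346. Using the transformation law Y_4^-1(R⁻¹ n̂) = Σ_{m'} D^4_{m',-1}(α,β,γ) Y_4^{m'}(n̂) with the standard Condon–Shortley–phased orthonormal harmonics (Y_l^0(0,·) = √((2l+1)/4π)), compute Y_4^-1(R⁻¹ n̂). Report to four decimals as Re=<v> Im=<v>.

Need the full column D^4_{m',-1} for m'=−4..4 at α=4.7802, β=1.6314, γ=3.0346.
cos(β/2)=0.685359, sin(β/2)=0.728206
d^4_{-4,-1}: single k=3 term ⇒ +0.436964;  D = -0.431083-0.071450i
d^4_{-3,-1}: k∈[2..3] ⇒ +0.436201 -0.820743 = -0.384542;  D = -0.037028+0.382755i
d^4_{-2,-1}: k∈[1..3] ⇒ +0.219440 -1.238677 +0.932264 = -0.086973;  D = -0.086938-0.002490i
d^4_{-1,-1}: k∈[0..3] ⇒ +0.048679 -0.824342 +1.861269 -0.700422 = +0.385185;  D = +0.015088+0.384889i
d^4_{0,-1}: k∈[0..3] ⇒ -0.231310 +1.566817 -1.768846 +0.332821 = -0.100519;  D = +0.099944-0.010734i
d^4_{1,-1}: k∈[0..3] ⇒ +0.549561 -1.861269 +1.050633 -0.079074 = -0.340148;  D = +0.059157+0.334965i
d^4_{2,-1}: k∈[0..2] ⇒ -0.825785 +1.398396 -0.315742 = +0.256869;  D = +0.249346-0.061711i
d^4_{3,-1}: k∈[0..1] ⇒ +0.820743 -0.555943 = +0.264800;  D = +0.080887+0.252143i
d^4_{4,-1}: single k=0 term ⇒ -0.493308;  D = +0.458439-0.182170i
Y_4^{m'}(θ=2.1521,φ=2.797) and Σ D·Y over m':
  (-0.4311-0.0714i)·(+0.0413+0.2119i)  (-0.0370+0.3828i)·(+0.2053+0.3447i)  (-0.0869-0.0025i)·(+0.2003+0.1650i)  (+0.0151+0.3849i)·(-0.1817-0.0652i)  (+0.0999-0.0107i)·(-0.3029+0.0000i)  (+0.0592+0.3350i)·(+0.1817-0.0652i)  (+0.2493-0.0617i)·(+0.2003-0.1650i)  (+0.0809+0.2521i)·(-0.2053+0.3447i)  (+0.4584-0.1822i)·(+0.0413-0.2119i)
Y_4^-1(R⁻¹ n̂) = -0.217971-0.236062i

Re=-0.2180 Im=-0.2361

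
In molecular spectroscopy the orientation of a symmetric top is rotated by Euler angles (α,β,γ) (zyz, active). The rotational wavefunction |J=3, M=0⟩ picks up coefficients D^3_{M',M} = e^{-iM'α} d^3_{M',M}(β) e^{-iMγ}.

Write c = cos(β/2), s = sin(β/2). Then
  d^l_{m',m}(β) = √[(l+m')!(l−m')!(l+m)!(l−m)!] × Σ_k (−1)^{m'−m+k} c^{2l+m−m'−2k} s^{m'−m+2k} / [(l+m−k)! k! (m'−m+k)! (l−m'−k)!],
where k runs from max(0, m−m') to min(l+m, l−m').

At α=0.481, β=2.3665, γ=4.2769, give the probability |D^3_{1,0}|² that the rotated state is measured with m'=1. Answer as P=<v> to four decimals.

First d^3_{1,0}(β=2.3665), then the phase factors e^{-i(1)α} and e^{-i(0)γ}:
c=cos(2.3665/2)=0.377918, s=sin(2.3665/2)=0.925839; N=√[24·2·6·6]=41.569219
Admissible k: 0..2 (factorial args all ≥0)
  k=0: (−1)^1·41.5692/(12)·0.3779^5·0.9258^1 = -0.024724
  k=1: (−1)^2·41.5692/(4)·0.3779^3·0.9258^3 = +0.445154
  k=2: (−1)^3·41.5692/(12)·0.3779^1·0.9258^5 = -0.890565
d^3_{1,0}(2.3665) = -0.024724 +0.445154 -0.890565 = -0.470134
|D^3_{1,0}|² = |d^3_{1,0}(β)|² = (-0.470134)² = 0.221026 (the z-rotation phases have unit modulus)

P=0.2210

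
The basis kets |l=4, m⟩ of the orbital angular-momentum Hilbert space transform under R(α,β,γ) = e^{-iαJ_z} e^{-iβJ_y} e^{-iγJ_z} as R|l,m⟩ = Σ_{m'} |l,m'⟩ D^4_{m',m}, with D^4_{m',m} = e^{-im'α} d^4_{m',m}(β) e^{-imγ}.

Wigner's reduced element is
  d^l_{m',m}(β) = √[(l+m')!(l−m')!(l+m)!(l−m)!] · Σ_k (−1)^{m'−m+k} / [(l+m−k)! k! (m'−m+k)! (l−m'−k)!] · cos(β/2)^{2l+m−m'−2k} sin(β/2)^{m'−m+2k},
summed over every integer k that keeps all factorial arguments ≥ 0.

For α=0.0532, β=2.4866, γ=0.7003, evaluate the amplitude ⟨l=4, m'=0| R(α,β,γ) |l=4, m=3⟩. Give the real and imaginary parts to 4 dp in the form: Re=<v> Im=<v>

Re=0.1341 Im=0.2287

Split into d^4_{0,3}(β=2.4866) × two z-phases.
With c≡cos(β/2)=0.321673 and s≡sin(β/2)=0.946851, N=[24·24·5040·1]^{1/2}=1703.830978
The bounds max(0,m−m')=3 and min(l+m,l−m')=4 give 2 terms
  k=3: (−1)^0·1703.8310/(144)·0.3217^5·0.9469^3 = +0.034593
  k=4: (−1)^1·1703.8310/(144)·0.3217^3·0.9469^5 = -0.299721
d^4_{0,3}(2.4866) = +0.034593 -0.299721 = -0.265128
D = (+1.000000+0.000000i)·(-0.265128)·(-0.505623-0.862755i) = +0.134055+0.228741i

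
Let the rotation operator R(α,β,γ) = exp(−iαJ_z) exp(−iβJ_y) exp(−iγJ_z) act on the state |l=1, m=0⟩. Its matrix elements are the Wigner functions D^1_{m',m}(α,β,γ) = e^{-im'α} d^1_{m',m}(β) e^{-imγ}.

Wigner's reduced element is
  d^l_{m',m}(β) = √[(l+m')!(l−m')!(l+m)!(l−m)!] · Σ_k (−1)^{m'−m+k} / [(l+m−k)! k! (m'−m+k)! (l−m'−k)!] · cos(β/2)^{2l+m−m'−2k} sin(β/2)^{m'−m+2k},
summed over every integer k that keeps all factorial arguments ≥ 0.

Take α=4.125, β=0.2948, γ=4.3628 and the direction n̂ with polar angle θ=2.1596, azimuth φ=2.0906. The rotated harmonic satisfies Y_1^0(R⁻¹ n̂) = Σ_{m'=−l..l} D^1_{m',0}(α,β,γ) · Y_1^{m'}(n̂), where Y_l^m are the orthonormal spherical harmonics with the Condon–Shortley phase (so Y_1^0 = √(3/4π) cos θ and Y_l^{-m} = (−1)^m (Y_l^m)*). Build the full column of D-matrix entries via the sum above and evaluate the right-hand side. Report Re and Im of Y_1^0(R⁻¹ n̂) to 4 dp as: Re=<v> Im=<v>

Re=-0.3124 Im=0.0000

Need the full column D^1_{m',0} for m'=−1..1 at α=4.125, β=0.2948, γ=4.3628.
cos(β/2)=0.989156, sin(β/2)=0.146867
d^1_{-1,0}: single k=1 term ⇒ +0.205449;  D = -0.113858-0.171014i
d^1_{0,0}: k∈[0..1] ⇒ +0.978430 -0.021570 = +0.956860;  D = +0.956860+0.000000i
d^1_{1,0}: single k=0 term ⇒ -0.205449;  D = +0.113858-0.171014i
Y_1^{m'}(θ=2.1596,φ=2.0906) and Σ D·Y over m':
  (-0.1139-0.1710i)·(-0.1427-0.2494i)  (+0.9569+0.0000i)·(-0.2714+0.0000i)  (+0.1139-0.1710i)·(+0.1427-0.2494i)
Y_1^0(R⁻¹ n̂) = -0.312439+0.000000i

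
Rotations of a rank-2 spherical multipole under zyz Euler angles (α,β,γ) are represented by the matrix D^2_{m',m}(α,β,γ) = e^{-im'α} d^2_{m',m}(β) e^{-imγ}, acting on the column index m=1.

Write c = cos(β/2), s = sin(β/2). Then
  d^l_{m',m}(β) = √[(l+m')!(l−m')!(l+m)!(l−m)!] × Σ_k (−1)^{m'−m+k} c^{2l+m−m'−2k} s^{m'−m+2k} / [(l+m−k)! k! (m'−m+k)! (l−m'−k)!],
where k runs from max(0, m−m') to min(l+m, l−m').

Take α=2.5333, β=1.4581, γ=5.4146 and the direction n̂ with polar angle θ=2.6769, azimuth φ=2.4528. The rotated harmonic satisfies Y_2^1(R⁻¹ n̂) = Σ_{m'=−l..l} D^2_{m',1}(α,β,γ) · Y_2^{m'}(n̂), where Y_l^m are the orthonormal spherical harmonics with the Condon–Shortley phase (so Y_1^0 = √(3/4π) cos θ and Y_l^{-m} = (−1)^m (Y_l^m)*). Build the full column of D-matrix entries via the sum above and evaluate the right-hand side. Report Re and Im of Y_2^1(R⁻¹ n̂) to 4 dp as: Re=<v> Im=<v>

Need the full column D^2_{m',1} for m'=−2..2 at α=2.5333, β=1.4581, γ=5.4146.
cos(β/2)=0.745808, sin(β/2)=0.666161
d^2_{-2,1}: single k=3 term ⇒ +0.440956;  D = +0.414524-0.150374i
d^2_{-1,1}: k∈[2..3] ⇒ +0.740515 -0.196933 = +0.543582;  D = -0.525271-0.139898i
d^2_{0,1}: k∈[1..2] ⇒ +0.676917 -0.540059 = +0.136859;  D = +0.088398+0.104480i
d^2_{1,1}: k∈[0..1] ⇒ +0.309391 -0.740515 = -0.431124;  D = +0.040431+0.429224i
d^2_{2,1}: single k=0 term ⇒ -0.552701;  D = +0.271923-0.481181i
Y_2^{m'}(θ=2.6769,φ=2.4528) and Σ D·Y over m':
  (+0.4145-0.1504i)·(+0.0149+0.0761i)  (-0.5253-0.1399i)·(+0.2389+0.1967i)  (+0.0884+0.1045i)·(+0.4408+0.0000i)  (+0.0404+0.4292i)·(-0.2389+0.1967i)  (+0.2719-0.4812i)·(+0.0149-0.0761i)
Y_2^1(R⁻¹ n̂) = -0.168085-0.183866i

Re=-0.1681 Im=-0.1839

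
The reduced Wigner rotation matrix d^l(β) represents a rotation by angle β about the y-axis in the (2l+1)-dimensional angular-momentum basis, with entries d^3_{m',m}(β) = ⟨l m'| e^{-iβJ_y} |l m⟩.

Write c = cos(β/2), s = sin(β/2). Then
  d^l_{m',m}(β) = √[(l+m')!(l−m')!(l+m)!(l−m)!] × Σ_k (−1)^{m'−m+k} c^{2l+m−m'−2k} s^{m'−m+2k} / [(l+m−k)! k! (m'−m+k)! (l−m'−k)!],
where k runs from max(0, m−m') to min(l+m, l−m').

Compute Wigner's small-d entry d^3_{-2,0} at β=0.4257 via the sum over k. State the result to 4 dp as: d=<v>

d=0.2127

d^3_{-2,0}(β=0.4257) via Wigner's sum:
c=cos(0.4257/2)=0.977433, s=sin(0.4257/2)=0.211246; N=√[1·120·6·6]=65.726707
The bounds max(0,m−m')=2 and min(l+m,l−m')=3 give 2 terms
  k=2: (−1)^0·65.7267/(12)·0.9774^4·0.2112^2 = +0.223094
  k=3: (−1)^1·65.7267/(12)·0.9774^2·0.2112^4 = -0.010421
d^3_{-2,0}(0.4257) = +0.223094 -0.010421 = +0.212673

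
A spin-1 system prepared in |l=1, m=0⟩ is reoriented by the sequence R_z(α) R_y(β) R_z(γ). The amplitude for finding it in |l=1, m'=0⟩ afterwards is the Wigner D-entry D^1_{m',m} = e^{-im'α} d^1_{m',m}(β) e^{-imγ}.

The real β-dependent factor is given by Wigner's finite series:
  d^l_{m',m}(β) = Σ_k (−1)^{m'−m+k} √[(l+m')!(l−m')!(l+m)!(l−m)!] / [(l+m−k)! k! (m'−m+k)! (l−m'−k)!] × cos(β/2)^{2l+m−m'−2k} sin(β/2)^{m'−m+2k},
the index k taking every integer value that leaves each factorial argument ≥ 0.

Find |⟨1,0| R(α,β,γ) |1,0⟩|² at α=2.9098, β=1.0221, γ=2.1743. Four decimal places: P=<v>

P=0.2720

D^1_{0,0}(2.9098,1.0221,2.1743) = e^{-i·0·2.9098}·d^1_{0,0}(1.0221)·e^{-i·0·2.1743}. Compute d first:
c=cos(1.0221/2)=0.872231, s=sin(1.0221/2)=0.489093; N=√[1·1·1·1]=1.000000
k: max(0,(0)−(0))=0 … min(1+(0),1−(0))=1
  k=0: (−1)^0·1.0000/(1)·0.8722^2·0.4891^0 = +0.760788
  k=1: (−1)^1·1.0000/(1)·0.8722^0·0.4891^2 = -0.239212
d^1_{0,0}(1.0221) = +0.760788 -0.239212 = +0.521575
|D^1_{0,0}|² = |d^1_{0,0}(β)|² = (+0.521575)² = 0.272041 (the z-rotation phases have unit modulus)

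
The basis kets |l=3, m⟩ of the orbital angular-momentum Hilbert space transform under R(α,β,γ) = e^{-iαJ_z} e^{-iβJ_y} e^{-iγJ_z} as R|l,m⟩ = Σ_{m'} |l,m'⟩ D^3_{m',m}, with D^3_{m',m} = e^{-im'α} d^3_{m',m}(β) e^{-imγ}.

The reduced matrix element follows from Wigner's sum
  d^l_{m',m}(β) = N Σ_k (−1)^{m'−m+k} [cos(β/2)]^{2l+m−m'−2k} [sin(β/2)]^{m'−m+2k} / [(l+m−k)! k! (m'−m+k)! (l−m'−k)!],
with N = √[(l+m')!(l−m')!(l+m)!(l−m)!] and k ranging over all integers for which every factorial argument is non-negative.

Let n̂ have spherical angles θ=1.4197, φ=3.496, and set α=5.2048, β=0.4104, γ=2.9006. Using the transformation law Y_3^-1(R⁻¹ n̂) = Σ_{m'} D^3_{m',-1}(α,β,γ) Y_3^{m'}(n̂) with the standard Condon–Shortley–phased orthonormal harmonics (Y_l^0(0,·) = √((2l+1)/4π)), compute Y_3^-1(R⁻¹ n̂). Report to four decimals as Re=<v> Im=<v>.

Need the full column D^3_{m',-1} for m'=−3..3 at α=5.2048, β=0.4104, γ=2.9006.
cos(β/2)=0.979020, sin(β/2)=0.203763
d^3_{-3,-1}: single k=2 term ⇒ +0.147728;  D = +0.139537-0.048506i
d^3_{-2,-1}: k∈[1..2] ⇒ +0.579540 -0.050209 = +0.529331;  D = +0.389525+0.358416i
d^3_{-1,-1}: k∈[0..2] ⇒ +0.880542 -0.305146 +0.009914 = +0.585310;  D = -0.145612+0.566908i
d^3_{0,-1}: k∈[0..2] ⇒ -0.634855 +0.082502 -0.001191 = -0.553544;  D = +0.537548-0.132113i
d^3_{1,-1}: k∈[0..2] ⇒ +0.228859 -0.013218 +0.000072 = +0.215713;  D = -0.144398-0.160253i
d^3_{2,-1}: k∈[0..1] ⇒ -0.050209 +0.001087 = -0.049121;  D = -0.016612+0.046227i
d^3_{3,-1}: single k=0 term ⇒ +0.006399;  D = +0.006330-0.000940i
Y_3^{m'}(θ=1.4197,φ=3.496) and Σ D·Y over m':
  (+0.1395-0.0485i)·(-0.1959+0.3523i)  (+0.3895+0.3584i)·(+0.1141-0.0979i)  (-0.1456+0.5669i)·(+0.2657-0.0983i)  (+0.5375-0.1321i)·(-0.1622+0.0000i)  (-0.1444-0.1603i)·(-0.2657-0.0983i)  (-0.0166+0.0462i)·(+0.1141+0.0979i)  (+0.0063-0.0009i)·(+0.1959+0.3523i)
Y_3^-1(R⁻¹ n̂) = +0.016928+0.310285i

Re=0.0169 Im=0.3103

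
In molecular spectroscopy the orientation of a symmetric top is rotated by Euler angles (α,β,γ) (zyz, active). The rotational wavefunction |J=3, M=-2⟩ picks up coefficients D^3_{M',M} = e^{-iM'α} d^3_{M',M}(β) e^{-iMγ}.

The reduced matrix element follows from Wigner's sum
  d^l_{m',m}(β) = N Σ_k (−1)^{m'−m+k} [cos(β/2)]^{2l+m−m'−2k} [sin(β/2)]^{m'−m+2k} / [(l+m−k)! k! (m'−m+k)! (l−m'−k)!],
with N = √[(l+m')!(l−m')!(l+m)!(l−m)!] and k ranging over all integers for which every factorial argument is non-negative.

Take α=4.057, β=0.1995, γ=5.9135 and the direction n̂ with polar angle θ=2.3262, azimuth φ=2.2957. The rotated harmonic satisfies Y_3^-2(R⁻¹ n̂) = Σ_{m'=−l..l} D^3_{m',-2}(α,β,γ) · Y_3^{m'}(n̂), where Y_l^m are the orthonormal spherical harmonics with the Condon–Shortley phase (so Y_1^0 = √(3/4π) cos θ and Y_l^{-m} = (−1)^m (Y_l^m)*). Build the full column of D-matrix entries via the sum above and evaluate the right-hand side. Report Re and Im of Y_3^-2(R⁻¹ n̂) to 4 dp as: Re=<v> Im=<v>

Need the full column D^3_{m',-2} for m'=−3..3 at α=4.057, β=0.1995, γ=5.9135.
cos(β/2)=0.995029, sin(β/2)=0.099585
d^3_{-3,-2}: single k=1 term ⇒ +0.237929;  D = +0.100493-0.215665i
d^3_{-2,-2}: k∈[0..1] ⇒ +0.970543 -0.048607 = +0.921936;  D = +0.425201+0.818028i
d^3_{-1,-2}: k∈[0..1] ⇒ -0.307165 +0.006153 = -0.301011;  D = +0.296359+0.052716i
d^3_{0,-2}: k∈[0..1] ⇒ +0.053246 -0.000533 = +0.052713;  D = +0.038949-0.035519i
d^3_{1,-2}: k∈[0..1] ⇒ -0.006153 +0.000031 = -0.006123;  D = -0.000514-0.006101i
d^3_{2,-2}: k∈[0..1] ⇒ +0.000487 -0.000001 = +0.000486;  D = -0.000409-0.000263i
d^3_{3,-2}: single k=0 term ⇒ -0.000024;  D = -0.000022+0.000008i
Y_3^{m'}(θ=2.3262,φ=2.2957) and Σ D·Y over m':
  (+0.1005-0.2157i)·(+0.1325-0.0914i)  (+0.4252+0.8180i)·(+0.0448-0.3686i)  (+0.2964+0.0527i)·(-0.2106-0.2378i)  (+0.0389-0.0355i)·(+0.1663+0.0000i)  (-0.0005-0.0061i)·(+0.2106-0.2378i)  (-0.0004-0.0003i)·(+0.0448+0.3686i)  (-0.0000+0.0000i)·(-0.1325-0.0914i)
Y_3^-2(R⁻¹ n̂) = +0.269311-0.246637i

Re=0.2693 Im=-0.2466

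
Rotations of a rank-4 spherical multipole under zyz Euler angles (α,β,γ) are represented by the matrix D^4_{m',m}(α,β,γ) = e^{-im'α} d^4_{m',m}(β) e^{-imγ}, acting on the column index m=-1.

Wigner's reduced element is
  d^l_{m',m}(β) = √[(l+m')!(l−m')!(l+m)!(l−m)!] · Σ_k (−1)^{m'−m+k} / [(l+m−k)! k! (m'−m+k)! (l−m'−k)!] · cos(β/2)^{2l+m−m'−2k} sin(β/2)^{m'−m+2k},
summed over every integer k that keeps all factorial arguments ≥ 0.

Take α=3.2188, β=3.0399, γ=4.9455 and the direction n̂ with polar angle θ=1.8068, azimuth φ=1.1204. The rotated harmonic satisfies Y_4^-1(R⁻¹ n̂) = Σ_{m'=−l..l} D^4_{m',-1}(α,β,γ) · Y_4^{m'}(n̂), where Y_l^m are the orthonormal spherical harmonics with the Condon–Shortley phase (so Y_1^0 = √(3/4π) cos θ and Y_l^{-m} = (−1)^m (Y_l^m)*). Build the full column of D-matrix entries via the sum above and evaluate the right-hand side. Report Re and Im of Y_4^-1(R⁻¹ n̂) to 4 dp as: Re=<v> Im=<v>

Re=-0.2239 Im=0.0725

Need the full column D^4_{m',-1} for m'=−4..4 at α=3.2188, β=3.0399, γ=4.9455.
cos(β/2)=0.050824, sin(β/2)=0.998708
d^4_{-4,-1}: single k=3 term ⇒ +0.000003;  D = +0.000001-0.000002i
d^4_{-3,-1}: k∈[2..3] ⇒ +0.000000 -0.000088 = -0.000088;  D = +0.000039-0.000078i
d^4_{-2,-1}: k∈[1..3] ⇒ +0.000000 -0.000007 +0.001845 = +0.001838;  D = +0.000694-0.001701i
d^4_{-1,-1}: k∈[0..3] ⇒ +0.000000 -0.000000 +0.000199 -0.025632 = -0.025433;  D = +0.007766-0.024218i
d^4_{0,-1}: k∈[0..3] ⇒ -0.000000 +0.000009 -0.003500 +0.225245 = +0.221754;  D = +0.051226-0.215756i
d^4_{1,-1}: k∈[0..3] ⇒ +0.000000 -0.000199 +0.038447 -0.989707 = -0.951459;  D = +0.147736-0.939919i
d^4_{2,-1}: k∈[0..2] ⇒ -0.000005 +0.002767 -0.213687 = -0.210924;  D = -0.016582+0.210271i
d^4_{3,-1}: k∈[0..1] ⇒ +0.000088 -0.020344 = -0.020257;  D = +0.000030-0.020257i
d^4_{4,-1}: single k=0 term ⇒ -0.000976;  D = +0.000074+0.000973i
Y_4^{m'}(θ=1.8068,φ=1.1204) and Σ D·Y over m':
  (+0.0000-0.0000i)·(-0.0905+0.3850i)  (+0.0000-0.0001i)·(+0.2625-0.0586i)  (+0.0007-0.0017i)·(+0.1212+0.1530i)  (+0.0078-0.0242i)·(+0.1225-0.2534i)  (+0.0512-0.2158i)·(+0.1549+0.0000i)  (+0.1477-0.9399i)·(-0.1225-0.2534i)  (-0.0166+0.2103i)·(+0.1212-0.1530i)  (+0.0000-0.0203i)·(-0.2625-0.0586i)  (+0.0001+0.0010i)·(-0.0905-0.3850i)
Y_4^-1(R⁻¹ n̂) = -0.223860+0.072482i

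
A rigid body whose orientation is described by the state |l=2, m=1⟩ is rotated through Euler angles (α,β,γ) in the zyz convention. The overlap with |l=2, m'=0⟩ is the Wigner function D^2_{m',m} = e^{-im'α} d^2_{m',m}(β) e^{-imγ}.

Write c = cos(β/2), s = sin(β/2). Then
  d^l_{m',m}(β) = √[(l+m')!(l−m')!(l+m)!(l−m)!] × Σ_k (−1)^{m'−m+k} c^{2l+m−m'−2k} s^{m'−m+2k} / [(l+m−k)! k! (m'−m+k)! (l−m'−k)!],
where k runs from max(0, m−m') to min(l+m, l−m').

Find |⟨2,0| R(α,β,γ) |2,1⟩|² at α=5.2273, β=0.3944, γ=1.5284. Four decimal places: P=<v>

Split into d^2_{0,1}(β=0.3944) × two z-phases.
c=cos(0.3944/2)=0.980619, s=sin(0.3944/2)=0.195924; N=√[2·2·6·1]=4.898979
k: max(0,(1)−(0))=1 … min(2+(1),2−(0))=2
  k=1: (−1)^0·4.8990/(2)·0.9806^3·0.1959^1 = +0.452548
  k=2: (−1)^1·4.8990/(2)·0.9806^1·0.1959^3 = -0.018065
d^2_{0,1}(0.3944) = +0.452548 -0.018065 = +0.434483
|D^2_{0,1}|² = |d^2_{0,1}(β)|² = (+0.434483)² = 0.188776 (the z-rotation phases have unit modulus)

P=0.1888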